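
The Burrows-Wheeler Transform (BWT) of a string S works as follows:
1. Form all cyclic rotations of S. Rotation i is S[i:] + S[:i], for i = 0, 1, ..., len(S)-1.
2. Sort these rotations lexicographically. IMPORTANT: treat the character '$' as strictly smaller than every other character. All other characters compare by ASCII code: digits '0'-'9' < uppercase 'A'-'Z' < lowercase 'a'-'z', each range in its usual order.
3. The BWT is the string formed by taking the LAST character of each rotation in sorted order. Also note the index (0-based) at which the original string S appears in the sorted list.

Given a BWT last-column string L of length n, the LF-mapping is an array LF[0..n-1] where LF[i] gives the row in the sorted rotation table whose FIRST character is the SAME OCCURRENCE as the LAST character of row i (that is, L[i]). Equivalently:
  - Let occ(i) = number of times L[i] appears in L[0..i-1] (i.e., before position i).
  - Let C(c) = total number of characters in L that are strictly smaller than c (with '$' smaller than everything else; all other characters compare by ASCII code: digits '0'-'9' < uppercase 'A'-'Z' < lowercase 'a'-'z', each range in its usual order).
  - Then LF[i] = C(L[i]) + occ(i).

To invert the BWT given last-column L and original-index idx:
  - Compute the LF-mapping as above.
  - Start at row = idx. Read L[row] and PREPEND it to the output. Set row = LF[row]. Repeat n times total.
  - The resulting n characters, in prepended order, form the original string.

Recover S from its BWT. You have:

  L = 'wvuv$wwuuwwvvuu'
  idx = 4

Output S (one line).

Answer: uwvwvuuvuvwuww$

Derivation:
LF mapping: 10 6 1 7 0 11 12 2 3 13 14 8 9 4 5
Walk LF starting at row 4, prepending L[row]:
  step 1: row=4, L[4]='$', prepend. Next row=LF[4]=0
  step 2: row=0, L[0]='w', prepend. Next row=LF[0]=10
  step 3: row=10, L[10]='w', prepend. Next row=LF[10]=14
  step 4: row=14, L[14]='u', prepend. Next row=LF[14]=5
  step 5: row=5, L[5]='w', prepend. Next row=LF[5]=11
  step 6: row=11, L[11]='v', prepend. Next row=LF[11]=8
  step 7: row=8, L[8]='u', prepend. Next row=LF[8]=3
  step 8: row=3, L[3]='v', prepend. Next row=LF[3]=7
  step 9: row=7, L[7]='u', prepend. Next row=LF[7]=2
  step 10: row=2, L[2]='u', prepend. Next row=LF[2]=1
  step 11: row=1, L[1]='v', prepend. Next row=LF[1]=6
  step 12: row=6, L[6]='w', prepend. Next row=LF[6]=12
  step 13: row=12, L[12]='v', prepend. Next row=LF[12]=9
  step 14: row=9, L[9]='w', prepend. Next row=LF[9]=13
  step 15: row=13, L[13]='u', prepend. Next row=LF[13]=4
Reversed output: uwvwvuuvuvwuww$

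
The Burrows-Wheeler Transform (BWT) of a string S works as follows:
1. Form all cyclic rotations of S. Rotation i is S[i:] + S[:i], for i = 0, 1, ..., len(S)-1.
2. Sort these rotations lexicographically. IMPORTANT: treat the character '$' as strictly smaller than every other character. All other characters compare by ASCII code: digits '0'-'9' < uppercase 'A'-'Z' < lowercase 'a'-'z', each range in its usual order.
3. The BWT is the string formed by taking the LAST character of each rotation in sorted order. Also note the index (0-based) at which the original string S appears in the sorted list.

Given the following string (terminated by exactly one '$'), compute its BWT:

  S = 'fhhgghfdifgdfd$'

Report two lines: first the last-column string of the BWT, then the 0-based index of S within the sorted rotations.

All 15 rotations (rotation i = S[i:]+S[:i]):
  rot[0] = fhhgghfdifgdfd$
  rot[1] = hhgghfdifgdfd$f
  rot[2] = hgghfdifgdfd$fh
  rot[3] = gghfdifgdfd$fhh
  rot[4] = ghfdifgdfd$fhhg
  rot[5] = hfdifgdfd$fhhgg
  rot[6] = fdifgdfd$fhhggh
  rot[7] = difgdfd$fhhgghf
  rot[8] = ifgdfd$fhhgghfd
  rot[9] = fgdfd$fhhgghfdi
  rot[10] = gdfd$fhhgghfdif
  rot[11] = dfd$fhhgghfdifg
  rot[12] = fd$fhhgghfdifgd
  rot[13] = d$fhhgghfdifgdf
  rot[14] = $fhhgghfdifgdfd
Sorted (with $ < everything):
  sorted[0] = $fhhgghfdifgdfd  (last char: 'd')
  sorted[1] = d$fhhgghfdifgdf  (last char: 'f')
  sorted[2] = dfd$fhhgghfdifg  (last char: 'g')
  sorted[3] = difgdfd$fhhgghf  (last char: 'f')
  sorted[4] = fd$fhhgghfdifgd  (last char: 'd')
  sorted[5] = fdifgdfd$fhhggh  (last char: 'h')
  sorted[6] = fgdfd$fhhgghfdi  (last char: 'i')
  sorted[7] = fhhgghfdifgdfd$  (last char: '$')
  sorted[8] = gdfd$fhhgghfdif  (last char: 'f')
  sorted[9] = gghfdifgdfd$fhh  (last char: 'h')
  sorted[10] = ghfdifgdfd$fhhg  (last char: 'g')
  sorted[11] = hfdifgdfd$fhhgg  (last char: 'g')
  sorted[12] = hgghfdifgdfd$fh  (last char: 'h')
  sorted[13] = hhgghfdifgdfd$f  (last char: 'f')
  sorted[14] = ifgdfd$fhhgghfd  (last char: 'd')
Last column: dfgfdhi$fhgghfd
Original string S is at sorted index 7

Answer: dfgfdhi$fhgghfd
7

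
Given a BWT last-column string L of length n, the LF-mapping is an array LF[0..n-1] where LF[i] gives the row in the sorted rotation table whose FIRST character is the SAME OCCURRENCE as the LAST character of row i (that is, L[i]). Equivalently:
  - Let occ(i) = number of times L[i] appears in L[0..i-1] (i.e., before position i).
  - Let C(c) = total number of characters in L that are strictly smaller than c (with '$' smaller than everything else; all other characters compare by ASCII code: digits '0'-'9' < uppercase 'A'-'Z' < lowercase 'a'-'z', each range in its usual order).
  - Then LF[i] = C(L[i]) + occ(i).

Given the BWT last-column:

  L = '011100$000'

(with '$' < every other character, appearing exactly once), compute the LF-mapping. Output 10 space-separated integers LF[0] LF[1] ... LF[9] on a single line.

Char counts: '$':1, '0':6, '1':3
C (first-col start): C('$')=0, C('0')=1, C('1')=7
L[0]='0': occ=0, LF[0]=C('0')+0=1+0=1
L[1]='1': occ=0, LF[1]=C('1')+0=7+0=7
L[2]='1': occ=1, LF[2]=C('1')+1=7+1=8
L[3]='1': occ=2, LF[3]=C('1')+2=7+2=9
L[4]='0': occ=1, LF[4]=C('0')+1=1+1=2
L[5]='0': occ=2, LF[5]=C('0')+2=1+2=3
L[6]='$': occ=0, LF[6]=C('$')+0=0+0=0
L[7]='0': occ=3, LF[7]=C('0')+3=1+3=4
L[8]='0': occ=4, LF[8]=C('0')+4=1+4=5
L[9]='0': occ=5, LF[9]=C('0')+5=1+5=6

Answer: 1 7 8 9 2 3 0 4 5 6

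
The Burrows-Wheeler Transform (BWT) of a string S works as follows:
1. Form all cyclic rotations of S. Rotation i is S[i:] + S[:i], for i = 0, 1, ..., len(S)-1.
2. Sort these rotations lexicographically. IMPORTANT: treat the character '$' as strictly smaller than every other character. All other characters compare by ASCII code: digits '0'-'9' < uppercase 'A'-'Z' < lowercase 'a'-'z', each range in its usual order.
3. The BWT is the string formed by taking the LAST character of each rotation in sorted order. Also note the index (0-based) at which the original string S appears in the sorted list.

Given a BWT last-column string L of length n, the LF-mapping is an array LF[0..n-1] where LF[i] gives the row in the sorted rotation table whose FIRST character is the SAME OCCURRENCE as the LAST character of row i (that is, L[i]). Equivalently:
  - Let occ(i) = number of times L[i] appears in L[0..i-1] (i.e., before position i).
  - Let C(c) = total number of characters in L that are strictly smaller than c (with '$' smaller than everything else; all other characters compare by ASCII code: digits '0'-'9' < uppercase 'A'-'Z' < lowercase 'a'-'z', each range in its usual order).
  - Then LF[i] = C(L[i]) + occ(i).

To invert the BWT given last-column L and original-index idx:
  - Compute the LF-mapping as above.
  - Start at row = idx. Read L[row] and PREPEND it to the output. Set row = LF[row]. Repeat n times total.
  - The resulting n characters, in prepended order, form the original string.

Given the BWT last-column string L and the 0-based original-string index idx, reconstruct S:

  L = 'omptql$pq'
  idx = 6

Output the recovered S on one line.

LF mapping: 3 2 4 8 6 1 0 5 7
Walk LF starting at row 6, prepending L[row]:
  step 1: row=6, L[6]='$', prepend. Next row=LF[6]=0
  step 2: row=0, L[0]='o', prepend. Next row=LF[0]=3
  step 3: row=3, L[3]='t', prepend. Next row=LF[3]=8
  step 4: row=8, L[8]='q', prepend. Next row=LF[8]=7
  step 5: row=7, L[7]='p', prepend. Next row=LF[7]=5
  step 6: row=5, L[5]='l', prepend. Next row=LF[5]=1
  step 7: row=1, L[1]='m', prepend. Next row=LF[1]=2
  step 8: row=2, L[2]='p', prepend. Next row=LF[2]=4
  step 9: row=4, L[4]='q', prepend. Next row=LF[4]=6
Reversed output: qpmlpqto$

Answer: qpmlpqto$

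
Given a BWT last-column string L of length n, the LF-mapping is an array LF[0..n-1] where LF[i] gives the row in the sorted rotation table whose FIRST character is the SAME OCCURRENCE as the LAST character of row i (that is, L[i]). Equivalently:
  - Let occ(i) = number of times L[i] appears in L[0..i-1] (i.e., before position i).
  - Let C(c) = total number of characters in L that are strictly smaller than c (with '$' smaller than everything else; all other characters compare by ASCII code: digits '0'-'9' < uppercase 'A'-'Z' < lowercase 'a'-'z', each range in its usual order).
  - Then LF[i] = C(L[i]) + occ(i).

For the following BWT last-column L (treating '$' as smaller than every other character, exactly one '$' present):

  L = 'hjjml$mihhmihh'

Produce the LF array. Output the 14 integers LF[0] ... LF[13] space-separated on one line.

Char counts: '$':1, 'h':5, 'i':2, 'j':2, 'l':1, 'm':3
C (first-col start): C('$')=0, C('h')=1, C('i')=6, C('j')=8, C('l')=10, C('m')=11
L[0]='h': occ=0, LF[0]=C('h')+0=1+0=1
L[1]='j': occ=0, LF[1]=C('j')+0=8+0=8
L[2]='j': occ=1, LF[2]=C('j')+1=8+1=9
L[3]='m': occ=0, LF[3]=C('m')+0=11+0=11
L[4]='l': occ=0, LF[4]=C('l')+0=10+0=10
L[5]='$': occ=0, LF[5]=C('$')+0=0+0=0
L[6]='m': occ=1, LF[6]=C('m')+1=11+1=12
L[7]='i': occ=0, LF[7]=C('i')+0=6+0=6
L[8]='h': occ=1, LF[8]=C('h')+1=1+1=2
L[9]='h': occ=2, LF[9]=C('h')+2=1+2=3
L[10]='m': occ=2, LF[10]=C('m')+2=11+2=13
L[11]='i': occ=1, LF[11]=C('i')+1=6+1=7
L[12]='h': occ=3, LF[12]=C('h')+3=1+3=4
L[13]='h': occ=4, LF[13]=C('h')+4=1+4=5

Answer: 1 8 9 11 10 0 12 6 2 3 13 7 4 5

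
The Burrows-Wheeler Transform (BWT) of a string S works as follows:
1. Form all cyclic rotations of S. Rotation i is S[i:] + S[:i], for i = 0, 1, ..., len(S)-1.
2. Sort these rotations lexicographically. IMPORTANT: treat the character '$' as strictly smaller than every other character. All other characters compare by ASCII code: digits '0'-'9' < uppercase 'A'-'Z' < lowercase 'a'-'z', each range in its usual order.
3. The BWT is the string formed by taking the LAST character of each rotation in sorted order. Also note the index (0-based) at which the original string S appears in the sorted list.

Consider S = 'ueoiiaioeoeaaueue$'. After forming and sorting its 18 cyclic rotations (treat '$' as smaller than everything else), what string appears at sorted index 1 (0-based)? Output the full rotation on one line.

All 18 rotations (rotation i = S[i:]+S[:i]):
  rot[0] = ueoiiaioeoeaaueue$
  rot[1] = eoiiaioeoeaaueue$u
  rot[2] = oiiaioeoeaaueue$ue
  rot[3] = iiaioeoeaaueue$ueo
  rot[4] = iaioeoeaaueue$ueoi
  rot[5] = aioeoeaaueue$ueoii
  rot[6] = ioeoeaaueue$ueoiia
  rot[7] = oeoeaaueue$ueoiiai
  rot[8] = eoeaaueue$ueoiiaio
  rot[9] = oeaaueue$ueoiiaioe
  rot[10] = eaaueue$ueoiiaioeo
  rot[11] = aaueue$ueoiiaioeoe
  rot[12] = aueue$ueoiiaioeoea
  rot[13] = ueue$ueoiiaioeoeaa
  rot[14] = eue$ueoiiaioeoeaau
  rot[15] = ue$ueoiiaioeoeaaue
  rot[16] = e$ueoiiaioeoeaaueu
  rot[17] = $ueoiiaioeoeaaueue
Sorted (with $ < everything):
  sorted[0] = $ueoiiaioeoeaaueue
  sorted[1] = aaueue$ueoiiaioeoe
  sorted[2] = aioeoeaaueue$ueoii
  sorted[3] = aueue$ueoiiaioeoea
  sorted[4] = e$ueoiiaioeoeaaueu
  sorted[5] = eaaueue$ueoiiaioeo
  sorted[6] = eoeaaueue$ueoiiaio
  sorted[7] = eoiiaioeoeaaueue$u
  sorted[8] = eue$ueoiiaioeoeaau
  sorted[9] = iaioeoeaaueue$ueoi
  sorted[10] = iiaioeoeaaueue$ueo
  sorted[11] = ioeoeaaueue$ueoiia
  sorted[12] = oeaaueue$ueoiiaioe
  sorted[13] = oeoeaaueue$ueoiiai
  sorted[14] = oiiaioeoeaaueue$ue
  sorted[15] = ue$ueoiiaioeoeaaue
  sorted[16] = ueoiiaioeoeaaueue$
  sorted[17] = ueue$ueoiiaioeoeaa
sorted[1] = aaueue$ueoiiaioeoe

Answer: aaueue$ueoiiaioeoe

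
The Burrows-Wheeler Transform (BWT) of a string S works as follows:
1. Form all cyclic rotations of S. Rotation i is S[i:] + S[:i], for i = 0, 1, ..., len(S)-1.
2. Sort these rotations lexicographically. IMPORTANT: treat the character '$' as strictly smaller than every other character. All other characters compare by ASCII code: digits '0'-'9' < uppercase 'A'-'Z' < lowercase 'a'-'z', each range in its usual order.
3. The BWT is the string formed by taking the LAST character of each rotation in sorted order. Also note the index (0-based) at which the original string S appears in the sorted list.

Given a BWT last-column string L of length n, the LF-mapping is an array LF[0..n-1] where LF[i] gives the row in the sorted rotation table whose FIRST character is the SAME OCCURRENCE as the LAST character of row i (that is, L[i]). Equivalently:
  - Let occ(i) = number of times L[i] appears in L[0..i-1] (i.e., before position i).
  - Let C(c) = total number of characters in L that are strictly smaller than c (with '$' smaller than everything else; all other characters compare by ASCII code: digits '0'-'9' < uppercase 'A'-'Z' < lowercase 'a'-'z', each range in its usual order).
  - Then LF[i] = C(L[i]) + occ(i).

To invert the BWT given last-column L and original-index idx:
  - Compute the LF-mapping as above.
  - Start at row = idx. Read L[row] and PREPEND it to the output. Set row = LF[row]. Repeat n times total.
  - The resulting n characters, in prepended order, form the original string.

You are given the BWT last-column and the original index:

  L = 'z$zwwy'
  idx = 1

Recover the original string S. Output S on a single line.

Answer: wyzwz$

Derivation:
LF mapping: 4 0 5 1 2 3
Walk LF starting at row 1, prepending L[row]:
  step 1: row=1, L[1]='$', prepend. Next row=LF[1]=0
  step 2: row=0, L[0]='z', prepend. Next row=LF[0]=4
  step 3: row=4, L[4]='w', prepend. Next row=LF[4]=2
  step 4: row=2, L[2]='z', prepend. Next row=LF[2]=5
  step 5: row=5, L[5]='y', prepend. Next row=LF[5]=3
  step 6: row=3, L[3]='w', prepend. Next row=LF[3]=1
Reversed output: wyzwz$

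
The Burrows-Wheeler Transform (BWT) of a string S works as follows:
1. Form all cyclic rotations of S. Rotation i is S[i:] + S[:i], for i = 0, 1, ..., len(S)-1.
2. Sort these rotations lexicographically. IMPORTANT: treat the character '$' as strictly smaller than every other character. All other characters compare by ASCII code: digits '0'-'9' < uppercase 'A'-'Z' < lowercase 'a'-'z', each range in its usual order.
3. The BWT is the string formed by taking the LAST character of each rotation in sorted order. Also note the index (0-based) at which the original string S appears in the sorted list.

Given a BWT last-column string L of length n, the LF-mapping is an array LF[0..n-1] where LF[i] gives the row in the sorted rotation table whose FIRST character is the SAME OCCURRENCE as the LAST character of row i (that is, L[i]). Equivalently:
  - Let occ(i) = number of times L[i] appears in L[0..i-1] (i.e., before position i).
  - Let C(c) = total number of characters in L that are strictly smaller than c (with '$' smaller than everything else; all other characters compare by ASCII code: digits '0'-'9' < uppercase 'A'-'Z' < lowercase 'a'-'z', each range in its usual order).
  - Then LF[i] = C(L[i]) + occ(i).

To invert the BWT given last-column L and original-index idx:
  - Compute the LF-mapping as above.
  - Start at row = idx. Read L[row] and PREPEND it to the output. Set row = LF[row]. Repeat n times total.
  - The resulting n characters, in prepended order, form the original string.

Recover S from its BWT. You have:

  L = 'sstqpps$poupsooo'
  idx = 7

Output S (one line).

LF mapping: 10 11 14 9 5 6 12 0 7 1 15 8 13 2 3 4
Walk LF starting at row 7, prepending L[row]:
  step 1: row=7, L[7]='$', prepend. Next row=LF[7]=0
  step 2: row=0, L[0]='s', prepend. Next row=LF[0]=10
  step 3: row=10, L[10]='u', prepend. Next row=LF[10]=15
  step 4: row=15, L[15]='o', prepend. Next row=LF[15]=4
  step 5: row=4, L[4]='p', prepend. Next row=LF[4]=5
  step 6: row=5, L[5]='p', prepend. Next row=LF[5]=6
  step 7: row=6, L[6]='s', prepend. Next row=LF[6]=12
  step 8: row=12, L[12]='s', prepend. Next row=LF[12]=13
  step 9: row=13, L[13]='o', prepend. Next row=LF[13]=2
  step 10: row=2, L[2]='t', prepend. Next row=LF[2]=14
  step 11: row=14, L[14]='o', prepend. Next row=LF[14]=3
  step 12: row=3, L[3]='q', prepend. Next row=LF[3]=9
  step 13: row=9, L[9]='o', prepend. Next row=LF[9]=1
  step 14: row=1, L[1]='s', prepend. Next row=LF[1]=11
  step 15: row=11, L[11]='p', prepend. Next row=LF[11]=8
  step 16: row=8, L[8]='p', prepend. Next row=LF[8]=7
Reversed output: ppsoqotossppous$

Answer: ppsoqotossppous$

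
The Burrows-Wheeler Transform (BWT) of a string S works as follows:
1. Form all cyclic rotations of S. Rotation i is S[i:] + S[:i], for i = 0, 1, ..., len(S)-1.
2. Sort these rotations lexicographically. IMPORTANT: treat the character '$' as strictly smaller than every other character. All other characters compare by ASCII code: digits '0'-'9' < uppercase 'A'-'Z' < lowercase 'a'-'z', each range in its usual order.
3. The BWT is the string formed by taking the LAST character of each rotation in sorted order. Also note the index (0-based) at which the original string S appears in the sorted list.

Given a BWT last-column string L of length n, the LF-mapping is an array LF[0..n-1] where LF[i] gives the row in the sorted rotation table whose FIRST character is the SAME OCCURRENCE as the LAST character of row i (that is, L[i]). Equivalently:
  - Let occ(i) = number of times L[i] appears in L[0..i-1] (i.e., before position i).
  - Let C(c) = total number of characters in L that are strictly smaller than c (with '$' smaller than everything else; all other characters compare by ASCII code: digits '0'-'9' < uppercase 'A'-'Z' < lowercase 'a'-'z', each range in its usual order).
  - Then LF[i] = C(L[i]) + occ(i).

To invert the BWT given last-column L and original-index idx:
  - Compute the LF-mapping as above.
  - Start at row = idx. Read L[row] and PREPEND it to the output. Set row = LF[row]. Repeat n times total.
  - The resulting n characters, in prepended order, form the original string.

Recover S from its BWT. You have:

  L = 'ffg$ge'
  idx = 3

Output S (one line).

Answer: feggf$

Derivation:
LF mapping: 2 3 4 0 5 1
Walk LF starting at row 3, prepending L[row]:
  step 1: row=3, L[3]='$', prepend. Next row=LF[3]=0
  step 2: row=0, L[0]='f', prepend. Next row=LF[0]=2
  step 3: row=2, L[2]='g', prepend. Next row=LF[2]=4
  step 4: row=4, L[4]='g', prepend. Next row=LF[4]=5
  step 5: row=5, L[5]='e', prepend. Next row=LF[5]=1
  step 6: row=1, L[1]='f', prepend. Next row=LF[1]=3
Reversed output: feggf$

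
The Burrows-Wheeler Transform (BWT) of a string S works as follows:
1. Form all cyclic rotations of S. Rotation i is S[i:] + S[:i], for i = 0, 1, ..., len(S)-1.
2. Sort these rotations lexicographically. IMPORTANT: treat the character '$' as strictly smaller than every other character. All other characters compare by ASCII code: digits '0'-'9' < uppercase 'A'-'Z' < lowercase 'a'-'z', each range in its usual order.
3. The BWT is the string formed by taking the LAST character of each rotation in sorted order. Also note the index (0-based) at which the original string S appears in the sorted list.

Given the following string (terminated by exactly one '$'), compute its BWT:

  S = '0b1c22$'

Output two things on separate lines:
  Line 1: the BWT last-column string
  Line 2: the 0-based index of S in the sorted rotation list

All 7 rotations (rotation i = S[i:]+S[:i]):
  rot[0] = 0b1c22$
  rot[1] = b1c22$0
  rot[2] = 1c22$0b
  rot[3] = c22$0b1
  rot[4] = 22$0b1c
  rot[5] = 2$0b1c2
  rot[6] = $0b1c22
Sorted (with $ < everything):
  sorted[0] = $0b1c22  (last char: '2')
  sorted[1] = 0b1c22$  (last char: '$')
  sorted[2] = 1c22$0b  (last char: 'b')
  sorted[3] = 2$0b1c2  (last char: '2')
  sorted[4] = 22$0b1c  (last char: 'c')
  sorted[5] = b1c22$0  (last char: '0')
  sorted[6] = c22$0b1  (last char: '1')
Last column: 2$b2c01
Original string S is at sorted index 1

Answer: 2$b2c01
1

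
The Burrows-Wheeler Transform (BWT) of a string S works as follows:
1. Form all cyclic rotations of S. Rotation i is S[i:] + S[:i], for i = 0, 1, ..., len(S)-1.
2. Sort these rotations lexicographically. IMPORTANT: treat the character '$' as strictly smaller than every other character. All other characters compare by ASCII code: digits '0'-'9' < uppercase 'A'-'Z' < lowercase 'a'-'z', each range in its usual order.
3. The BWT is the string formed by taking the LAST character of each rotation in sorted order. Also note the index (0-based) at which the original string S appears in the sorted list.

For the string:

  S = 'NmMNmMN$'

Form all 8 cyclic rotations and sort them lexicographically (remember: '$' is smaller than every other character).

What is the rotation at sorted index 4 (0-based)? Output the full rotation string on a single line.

Answer: NmMN$NmM

Derivation:
All 8 rotations (rotation i = S[i:]+S[:i]):
  rot[0] = NmMNmMN$
  rot[1] = mMNmMN$N
  rot[2] = MNmMN$Nm
  rot[3] = NmMN$NmM
  rot[4] = mMN$NmMN
  rot[5] = MN$NmMNm
  rot[6] = N$NmMNmM
  rot[7] = $NmMNmMN
Sorted (with $ < everything):
  sorted[0] = $NmMNmMN
  sorted[1] = MN$NmMNm
  sorted[2] = MNmMN$Nm
  sorted[3] = N$NmMNmM
  sorted[4] = NmMN$NmM
  sorted[5] = NmMNmMN$
  sorted[6] = mMN$NmMN
  sorted[7] = mMNmMN$N
sorted[4] = NmMN$NmM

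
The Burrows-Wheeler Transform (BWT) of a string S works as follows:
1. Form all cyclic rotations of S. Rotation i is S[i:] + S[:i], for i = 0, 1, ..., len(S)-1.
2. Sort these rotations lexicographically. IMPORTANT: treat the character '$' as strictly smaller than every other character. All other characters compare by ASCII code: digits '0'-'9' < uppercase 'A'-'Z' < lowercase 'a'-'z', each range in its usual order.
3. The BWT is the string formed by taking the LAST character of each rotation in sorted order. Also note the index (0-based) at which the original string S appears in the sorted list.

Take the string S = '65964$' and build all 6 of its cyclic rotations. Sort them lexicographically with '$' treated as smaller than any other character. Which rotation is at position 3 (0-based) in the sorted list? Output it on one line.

All 6 rotations (rotation i = S[i:]+S[:i]):
  rot[0] = 65964$
  rot[1] = 5964$6
  rot[2] = 964$65
  rot[3] = 64$659
  rot[4] = 4$6596
  rot[5] = $65964
Sorted (with $ < everything):
  sorted[0] = $65964
  sorted[1] = 4$6596
  sorted[2] = 5964$6
  sorted[3] = 64$659
  sorted[4] = 65964$
  sorted[5] = 964$65
sorted[3] = 64$659

Answer: 64$659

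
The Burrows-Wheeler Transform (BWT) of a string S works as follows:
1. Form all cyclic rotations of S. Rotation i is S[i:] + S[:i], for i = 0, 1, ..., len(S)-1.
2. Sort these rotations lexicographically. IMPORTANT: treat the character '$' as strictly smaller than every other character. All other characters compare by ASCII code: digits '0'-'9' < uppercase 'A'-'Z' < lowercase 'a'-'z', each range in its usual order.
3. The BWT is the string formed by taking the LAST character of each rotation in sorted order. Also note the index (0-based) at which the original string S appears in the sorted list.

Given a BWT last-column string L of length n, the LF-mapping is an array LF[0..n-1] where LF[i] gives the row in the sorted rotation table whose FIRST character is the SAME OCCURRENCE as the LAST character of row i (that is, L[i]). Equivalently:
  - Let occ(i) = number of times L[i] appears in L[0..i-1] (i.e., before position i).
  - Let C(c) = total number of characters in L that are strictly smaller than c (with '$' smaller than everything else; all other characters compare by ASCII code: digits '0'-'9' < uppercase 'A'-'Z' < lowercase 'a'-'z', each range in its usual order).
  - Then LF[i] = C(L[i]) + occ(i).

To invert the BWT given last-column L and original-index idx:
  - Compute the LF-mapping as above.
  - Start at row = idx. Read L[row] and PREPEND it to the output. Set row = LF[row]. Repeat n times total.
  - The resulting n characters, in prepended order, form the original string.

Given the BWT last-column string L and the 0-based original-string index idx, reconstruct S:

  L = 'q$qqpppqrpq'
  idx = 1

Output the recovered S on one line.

Answer: ppqrqqpqpq$

Derivation:
LF mapping: 5 0 6 7 1 2 3 8 10 4 9
Walk LF starting at row 1, prepending L[row]:
  step 1: row=1, L[1]='$', prepend. Next row=LF[1]=0
  step 2: row=0, L[0]='q', prepend. Next row=LF[0]=5
  step 3: row=5, L[5]='p', prepend. Next row=LF[5]=2
  step 4: row=2, L[2]='q', prepend. Next row=LF[2]=6
  step 5: row=6, L[6]='p', prepend. Next row=LF[6]=3
  step 6: row=3, L[3]='q', prepend. Next row=LF[3]=7
  step 7: row=7, L[7]='q', prepend. Next row=LF[7]=8
  step 8: row=8, L[8]='r', prepend. Next row=LF[8]=10
  step 9: row=10, L[10]='q', prepend. Next row=LF[10]=9
  step 10: row=9, L[9]='p', prepend. Next row=LF[9]=4
  step 11: row=4, L[4]='p', prepend. Next row=LF[4]=1
Reversed output: ppqrqqpqpq$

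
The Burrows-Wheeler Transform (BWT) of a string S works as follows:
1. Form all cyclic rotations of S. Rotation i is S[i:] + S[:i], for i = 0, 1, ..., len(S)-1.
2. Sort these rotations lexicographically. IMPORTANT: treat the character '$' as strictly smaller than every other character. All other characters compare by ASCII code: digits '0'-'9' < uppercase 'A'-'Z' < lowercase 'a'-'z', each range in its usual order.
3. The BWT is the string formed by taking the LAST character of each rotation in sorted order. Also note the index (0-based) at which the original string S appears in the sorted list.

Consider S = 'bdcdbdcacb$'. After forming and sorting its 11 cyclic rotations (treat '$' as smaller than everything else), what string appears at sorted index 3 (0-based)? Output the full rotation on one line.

All 11 rotations (rotation i = S[i:]+S[:i]):
  rot[0] = bdcdbdcacb$
  rot[1] = dcdbdcacb$b
  rot[2] = cdbdcacb$bd
  rot[3] = dbdcacb$bdc
  rot[4] = bdcacb$bdcd
  rot[5] = dcacb$bdcdb
  rot[6] = cacb$bdcdbd
  rot[7] = acb$bdcdbdc
  rot[8] = cb$bdcdbdca
  rot[9] = b$bdcdbdcac
  rot[10] = $bdcdbdcacb
Sorted (with $ < everything):
  sorted[0] = $bdcdbdcacb
  sorted[1] = acb$bdcdbdc
  sorted[2] = b$bdcdbdcac
  sorted[3] = bdcacb$bdcd
  sorted[4] = bdcdbdcacb$
  sorted[5] = cacb$bdcdbd
  sorted[6] = cb$bdcdbdca
  sorted[7] = cdbdcacb$bd
  sorted[8] = dbdcacb$bdc
  sorted[9] = dcacb$bdcdb
  sorted[10] = dcdbdcacb$b
sorted[3] = bdcacb$bdcd

Answer: bdcacb$bdcd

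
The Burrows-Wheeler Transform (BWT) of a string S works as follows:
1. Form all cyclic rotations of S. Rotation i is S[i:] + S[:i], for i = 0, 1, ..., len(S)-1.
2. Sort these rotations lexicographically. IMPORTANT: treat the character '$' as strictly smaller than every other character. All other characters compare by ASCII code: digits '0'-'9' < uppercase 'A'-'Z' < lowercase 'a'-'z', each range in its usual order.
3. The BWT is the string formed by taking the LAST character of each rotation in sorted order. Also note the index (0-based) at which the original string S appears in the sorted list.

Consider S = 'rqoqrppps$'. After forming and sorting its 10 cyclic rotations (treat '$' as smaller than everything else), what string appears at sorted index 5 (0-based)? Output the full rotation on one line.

Answer: qoqrppps$r

Derivation:
All 10 rotations (rotation i = S[i:]+S[:i]):
  rot[0] = rqoqrppps$
  rot[1] = qoqrppps$r
  rot[2] = oqrppps$rq
  rot[3] = qrppps$rqo
  rot[4] = rppps$rqoq
  rot[5] = ppps$rqoqr
  rot[6] = pps$rqoqrp
  rot[7] = ps$rqoqrpp
  rot[8] = s$rqoqrppp
  rot[9] = $rqoqrppps
Sorted (with $ < everything):
  sorted[0] = $rqoqrppps
  sorted[1] = oqrppps$rq
  sorted[2] = ppps$rqoqr
  sorted[3] = pps$rqoqrp
  sorted[4] = ps$rqoqrpp
  sorted[5] = qoqrppps$r
  sorted[6] = qrppps$rqo
  sorted[7] = rppps$rqoq
  sorted[8] = rqoqrppps$
  sorted[9] = s$rqoqrppp
sorted[5] = qoqrppps$r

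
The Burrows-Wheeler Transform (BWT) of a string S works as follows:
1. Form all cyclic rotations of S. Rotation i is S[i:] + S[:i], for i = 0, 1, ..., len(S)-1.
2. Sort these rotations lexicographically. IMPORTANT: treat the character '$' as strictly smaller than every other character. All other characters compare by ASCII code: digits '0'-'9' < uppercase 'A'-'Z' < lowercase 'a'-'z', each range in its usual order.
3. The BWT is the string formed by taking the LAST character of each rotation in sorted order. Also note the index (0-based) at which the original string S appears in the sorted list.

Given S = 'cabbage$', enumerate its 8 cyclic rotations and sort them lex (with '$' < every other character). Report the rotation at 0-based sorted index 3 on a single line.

Answer: bage$cab

Derivation:
All 8 rotations (rotation i = S[i:]+S[:i]):
  rot[0] = cabbage$
  rot[1] = abbage$c
  rot[2] = bbage$ca
  rot[3] = bage$cab
  rot[4] = age$cabb
  rot[5] = ge$cabba
  rot[6] = e$cabbag
  rot[7] = $cabbage
Sorted (with $ < everything):
  sorted[0] = $cabbage
  sorted[1] = abbage$c
  sorted[2] = age$cabb
  sorted[3] = bage$cab
  sorted[4] = bbage$ca
  sorted[5] = cabbage$
  sorted[6] = e$cabbag
  sorted[7] = ge$cabba
sorted[3] = bage$cab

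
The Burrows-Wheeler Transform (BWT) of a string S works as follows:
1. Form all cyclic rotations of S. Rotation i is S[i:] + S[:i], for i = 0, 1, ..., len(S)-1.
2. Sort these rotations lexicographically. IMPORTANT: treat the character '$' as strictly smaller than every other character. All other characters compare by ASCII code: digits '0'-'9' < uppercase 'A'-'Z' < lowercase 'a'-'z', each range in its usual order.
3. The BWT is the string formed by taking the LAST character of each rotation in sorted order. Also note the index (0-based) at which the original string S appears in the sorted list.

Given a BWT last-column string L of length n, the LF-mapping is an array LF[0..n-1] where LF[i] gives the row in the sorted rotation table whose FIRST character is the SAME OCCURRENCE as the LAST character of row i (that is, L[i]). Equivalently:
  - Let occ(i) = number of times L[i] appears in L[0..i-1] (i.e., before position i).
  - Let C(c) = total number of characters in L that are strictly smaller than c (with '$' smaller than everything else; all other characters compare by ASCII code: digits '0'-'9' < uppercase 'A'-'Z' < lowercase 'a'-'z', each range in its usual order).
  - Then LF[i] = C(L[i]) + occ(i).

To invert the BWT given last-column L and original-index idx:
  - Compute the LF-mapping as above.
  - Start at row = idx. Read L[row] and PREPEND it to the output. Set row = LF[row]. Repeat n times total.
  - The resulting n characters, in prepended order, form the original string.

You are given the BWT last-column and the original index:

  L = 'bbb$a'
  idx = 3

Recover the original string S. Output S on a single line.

Answer: babb$

Derivation:
LF mapping: 2 3 4 0 1
Walk LF starting at row 3, prepending L[row]:
  step 1: row=3, L[3]='$', prepend. Next row=LF[3]=0
  step 2: row=0, L[0]='b', prepend. Next row=LF[0]=2
  step 3: row=2, L[2]='b', prepend. Next row=LF[2]=4
  step 4: row=4, L[4]='a', prepend. Next row=LF[4]=1
  step 5: row=1, L[1]='b', prepend. Next row=LF[1]=3
Reversed output: babb$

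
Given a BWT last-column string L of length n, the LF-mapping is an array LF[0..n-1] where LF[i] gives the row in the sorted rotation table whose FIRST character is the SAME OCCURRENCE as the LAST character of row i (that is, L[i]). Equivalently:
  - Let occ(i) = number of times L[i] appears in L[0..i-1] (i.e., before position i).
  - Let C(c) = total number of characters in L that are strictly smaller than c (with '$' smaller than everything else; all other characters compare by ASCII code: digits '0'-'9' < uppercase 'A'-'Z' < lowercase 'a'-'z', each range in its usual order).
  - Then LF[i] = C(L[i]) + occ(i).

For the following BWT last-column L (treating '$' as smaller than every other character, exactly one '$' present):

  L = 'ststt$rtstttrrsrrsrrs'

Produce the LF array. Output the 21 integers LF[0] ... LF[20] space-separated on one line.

Char counts: '$':1, 'r':7, 's':6, 't':7
C (first-col start): C('$')=0, C('r')=1, C('s')=8, C('t')=14
L[0]='s': occ=0, LF[0]=C('s')+0=8+0=8
L[1]='t': occ=0, LF[1]=C('t')+0=14+0=14
L[2]='s': occ=1, LF[2]=C('s')+1=8+1=9
L[3]='t': occ=1, LF[3]=C('t')+1=14+1=15
L[4]='t': occ=2, LF[4]=C('t')+2=14+2=16
L[5]='$': occ=0, LF[5]=C('$')+0=0+0=0
L[6]='r': occ=0, LF[6]=C('r')+0=1+0=1
L[7]='t': occ=3, LF[7]=C('t')+3=14+3=17
L[8]='s': occ=2, LF[8]=C('s')+2=8+2=10
L[9]='t': occ=4, LF[9]=C('t')+4=14+4=18
L[10]='t': occ=5, LF[10]=C('t')+5=14+5=19
L[11]='t': occ=6, LF[11]=C('t')+6=14+6=20
L[12]='r': occ=1, LF[12]=C('r')+1=1+1=2
L[13]='r': occ=2, LF[13]=C('r')+2=1+2=3
L[14]='s': occ=3, LF[14]=C('s')+3=8+3=11
L[15]='r': occ=3, LF[15]=C('r')+3=1+3=4
L[16]='r': occ=4, LF[16]=C('r')+4=1+4=5
L[17]='s': occ=4, LF[17]=C('s')+4=8+4=12
L[18]='r': occ=5, LF[18]=C('r')+5=1+5=6
L[19]='r': occ=6, LF[19]=C('r')+6=1+6=7
L[20]='s': occ=5, LF[20]=C('s')+5=8+5=13

Answer: 8 14 9 15 16 0 1 17 10 18 19 20 2 3 11 4 5 12 6 7 13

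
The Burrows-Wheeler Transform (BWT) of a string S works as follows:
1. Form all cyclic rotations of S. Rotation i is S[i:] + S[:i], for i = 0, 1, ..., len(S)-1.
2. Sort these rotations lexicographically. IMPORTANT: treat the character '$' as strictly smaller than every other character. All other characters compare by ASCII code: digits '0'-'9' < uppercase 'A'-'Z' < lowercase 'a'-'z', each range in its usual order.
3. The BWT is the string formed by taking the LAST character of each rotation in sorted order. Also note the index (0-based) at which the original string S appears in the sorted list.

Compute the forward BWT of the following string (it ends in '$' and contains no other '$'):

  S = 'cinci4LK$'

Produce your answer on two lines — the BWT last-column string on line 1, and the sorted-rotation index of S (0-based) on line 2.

Answer: KiL4n$cci
5

Derivation:
All 9 rotations (rotation i = S[i:]+S[:i]):
  rot[0] = cinci4LK$
  rot[1] = inci4LK$c
  rot[2] = nci4LK$ci
  rot[3] = ci4LK$cin
  rot[4] = i4LK$cinc
  rot[5] = 4LK$cinci
  rot[6] = LK$cinci4
  rot[7] = K$cinci4L
  rot[8] = $cinci4LK
Sorted (with $ < everything):
  sorted[0] = $cinci4LK  (last char: 'K')
  sorted[1] = 4LK$cinci  (last char: 'i')
  sorted[2] = K$cinci4L  (last char: 'L')
  sorted[3] = LK$cinci4  (last char: '4')
  sorted[4] = ci4LK$cin  (last char: 'n')
  sorted[5] = cinci4LK$  (last char: '$')
  sorted[6] = i4LK$cinc  (last char: 'c')
  sorted[7] = inci4LK$c  (last char: 'c')
  sorted[8] = nci4LK$ci  (last char: 'i')
Last column: KiL4n$cci
Original string S is at sorted index 5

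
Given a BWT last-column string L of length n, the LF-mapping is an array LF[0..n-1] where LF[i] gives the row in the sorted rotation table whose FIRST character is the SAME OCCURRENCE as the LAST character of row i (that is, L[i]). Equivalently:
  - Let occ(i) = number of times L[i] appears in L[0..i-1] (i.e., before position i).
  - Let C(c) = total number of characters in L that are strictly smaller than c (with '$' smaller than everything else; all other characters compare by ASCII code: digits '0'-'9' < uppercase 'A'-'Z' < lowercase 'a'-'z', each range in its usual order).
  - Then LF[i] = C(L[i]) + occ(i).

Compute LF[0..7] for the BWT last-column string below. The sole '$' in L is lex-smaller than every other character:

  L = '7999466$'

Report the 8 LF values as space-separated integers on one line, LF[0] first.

Answer: 4 5 6 7 1 2 3 0

Derivation:
Char counts: '$':1, '4':1, '6':2, '7':1, '9':3
C (first-col start): C('$')=0, C('4')=1, C('6')=2, C('7')=4, C('9')=5
L[0]='7': occ=0, LF[0]=C('7')+0=4+0=4
L[1]='9': occ=0, LF[1]=C('9')+0=5+0=5
L[2]='9': occ=1, LF[2]=C('9')+1=5+1=6
L[3]='9': occ=2, LF[3]=C('9')+2=5+2=7
L[4]='4': occ=0, LF[4]=C('4')+0=1+0=1
L[5]='6': occ=0, LF[5]=C('6')+0=2+0=2
L[6]='6': occ=1, LF[6]=C('6')+1=2+1=3
L[7]='$': occ=0, LF[7]=C('$')+0=0+0=0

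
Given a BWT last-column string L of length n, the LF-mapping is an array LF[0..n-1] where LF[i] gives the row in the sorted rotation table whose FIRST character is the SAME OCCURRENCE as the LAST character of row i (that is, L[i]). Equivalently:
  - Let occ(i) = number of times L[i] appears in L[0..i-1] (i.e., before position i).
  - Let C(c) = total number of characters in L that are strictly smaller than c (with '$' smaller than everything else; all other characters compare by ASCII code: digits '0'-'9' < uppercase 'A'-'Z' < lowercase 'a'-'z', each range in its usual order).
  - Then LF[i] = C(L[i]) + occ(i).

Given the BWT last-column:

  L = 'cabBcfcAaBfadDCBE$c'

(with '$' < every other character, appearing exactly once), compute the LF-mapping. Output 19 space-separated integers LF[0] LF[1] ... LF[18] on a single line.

Answer: 12 8 11 2 13 17 14 1 9 3 18 10 16 6 5 4 7 0 15

Derivation:
Char counts: '$':1, 'A':1, 'B':3, 'C':1, 'D':1, 'E':1, 'a':3, 'b':1, 'c':4, 'd':1, 'f':2
C (first-col start): C('$')=0, C('A')=1, C('B')=2, C('C')=5, C('D')=6, C('E')=7, C('a')=8, C('b')=11, C('c')=12, C('d')=16, C('f')=17
L[0]='c': occ=0, LF[0]=C('c')+0=12+0=12
L[1]='a': occ=0, LF[1]=C('a')+0=8+0=8
L[2]='b': occ=0, LF[2]=C('b')+0=11+0=11
L[3]='B': occ=0, LF[3]=C('B')+0=2+0=2
L[4]='c': occ=1, LF[4]=C('c')+1=12+1=13
L[5]='f': occ=0, LF[5]=C('f')+0=17+0=17
L[6]='c': occ=2, LF[6]=C('c')+2=12+2=14
L[7]='A': occ=0, LF[7]=C('A')+0=1+0=1
L[8]='a': occ=1, LF[8]=C('a')+1=8+1=9
L[9]='B': occ=1, LF[9]=C('B')+1=2+1=3
L[10]='f': occ=1, LF[10]=C('f')+1=17+1=18
L[11]='a': occ=2, LF[11]=C('a')+2=8+2=10
L[12]='d': occ=0, LF[12]=C('d')+0=16+0=16
L[13]='D': occ=0, LF[13]=C('D')+0=6+0=6
L[14]='C': occ=0, LF[14]=C('C')+0=5+0=5
L[15]='B': occ=2, LF[15]=C('B')+2=2+2=4
L[16]='E': occ=0, LF[16]=C('E')+0=7+0=7
L[17]='$': occ=0, LF[17]=C('$')+0=0+0=0
L[18]='c': occ=3, LF[18]=C('c')+3=12+3=15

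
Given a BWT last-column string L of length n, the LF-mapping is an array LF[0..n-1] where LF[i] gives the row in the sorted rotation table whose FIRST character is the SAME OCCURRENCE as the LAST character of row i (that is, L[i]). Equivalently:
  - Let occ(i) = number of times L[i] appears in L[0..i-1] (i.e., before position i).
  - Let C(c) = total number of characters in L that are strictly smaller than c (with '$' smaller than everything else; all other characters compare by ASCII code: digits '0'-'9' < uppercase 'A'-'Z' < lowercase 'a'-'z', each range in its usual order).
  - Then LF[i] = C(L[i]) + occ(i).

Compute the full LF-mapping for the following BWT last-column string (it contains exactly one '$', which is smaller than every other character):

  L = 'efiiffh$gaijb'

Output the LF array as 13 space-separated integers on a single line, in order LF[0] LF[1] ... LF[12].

Answer: 3 4 9 10 5 6 8 0 7 1 11 12 2

Derivation:
Char counts: '$':1, 'a':1, 'b':1, 'e':1, 'f':3, 'g':1, 'h':1, 'i':3, 'j':1
C (first-col start): C('$')=0, C('a')=1, C('b')=2, C('e')=3, C('f')=4, C('g')=7, C('h')=8, C('i')=9, C('j')=12
L[0]='e': occ=0, LF[0]=C('e')+0=3+0=3
L[1]='f': occ=0, LF[1]=C('f')+0=4+0=4
L[2]='i': occ=0, LF[2]=C('i')+0=9+0=9
L[3]='i': occ=1, LF[3]=C('i')+1=9+1=10
L[4]='f': occ=1, LF[4]=C('f')+1=4+1=5
L[5]='f': occ=2, LF[5]=C('f')+2=4+2=6
L[6]='h': occ=0, LF[6]=C('h')+0=8+0=8
L[7]='$': occ=0, LF[7]=C('$')+0=0+0=0
L[8]='g': occ=0, LF[8]=C('g')+0=7+0=7
L[9]='a': occ=0, LF[9]=C('a')+0=1+0=1
L[10]='i': occ=2, LF[10]=C('i')+2=9+2=11
L[11]='j': occ=0, LF[11]=C('j')+0=12+0=12
L[12]='b': occ=0, LF[12]=C('b')+0=2+0=2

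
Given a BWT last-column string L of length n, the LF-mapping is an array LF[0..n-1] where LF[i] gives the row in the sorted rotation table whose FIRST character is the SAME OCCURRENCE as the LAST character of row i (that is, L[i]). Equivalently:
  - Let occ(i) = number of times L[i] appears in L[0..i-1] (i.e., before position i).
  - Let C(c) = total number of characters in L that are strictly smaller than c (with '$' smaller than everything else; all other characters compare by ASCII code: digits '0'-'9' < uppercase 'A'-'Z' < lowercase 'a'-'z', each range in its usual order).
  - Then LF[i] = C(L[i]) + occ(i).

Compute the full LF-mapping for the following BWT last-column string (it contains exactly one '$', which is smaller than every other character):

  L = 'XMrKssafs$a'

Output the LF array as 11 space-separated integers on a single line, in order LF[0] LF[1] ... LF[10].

Answer: 3 2 7 1 8 9 4 6 10 0 5

Derivation:
Char counts: '$':1, 'K':1, 'M':1, 'X':1, 'a':2, 'f':1, 'r':1, 's':3
C (first-col start): C('$')=0, C('K')=1, C('M')=2, C('X')=3, C('a')=4, C('f')=6, C('r')=7, C('s')=8
L[0]='X': occ=0, LF[0]=C('X')+0=3+0=3
L[1]='M': occ=0, LF[1]=C('M')+0=2+0=2
L[2]='r': occ=0, LF[2]=C('r')+0=7+0=7
L[3]='K': occ=0, LF[3]=C('K')+0=1+0=1
L[4]='s': occ=0, LF[4]=C('s')+0=8+0=8
L[5]='s': occ=1, LF[5]=C('s')+1=8+1=9
L[6]='a': occ=0, LF[6]=C('a')+0=4+0=4
L[7]='f': occ=0, LF[7]=C('f')+0=6+0=6
L[8]='s': occ=2, LF[8]=C('s')+2=8+2=10
L[9]='$': occ=0, LF[9]=C('$')+0=0+0=0
L[10]='a': occ=1, LF[10]=C('a')+1=4+1=5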